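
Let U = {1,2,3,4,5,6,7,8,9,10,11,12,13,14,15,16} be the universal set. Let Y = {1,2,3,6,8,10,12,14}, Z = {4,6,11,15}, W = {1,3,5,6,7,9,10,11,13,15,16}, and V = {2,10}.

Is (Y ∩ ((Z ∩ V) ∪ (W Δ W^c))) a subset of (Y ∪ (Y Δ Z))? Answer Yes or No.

Z ∩ V = {}
W^c = {2,4,8,12,14}
W Δ W^c = {1,2,3,4,5,6,7,8,9,10,11,12,13,14,15,16}
(Z ∩ V) ∪ (W Δ W^c) = {1,2,3,4,5,6,7,8,9,10,11,12,13,14,15,16}
Y ∩ ((Z ∩ V) ∪ (W Δ W^c)) = {1,2,3,6,8,10,12,14}
Y Δ Z = {1,2,3,4,8,10,11,12,14,15}
Y ∪ (Y Δ Z) = {1,2,3,4,6,8,10,11,12,14,15}
Every element of {1,2,3,6,8,10,12,14} is in {1,2,3,4,6,8,10,11,12,14,15}, so Y ∩ ((Z ∩ V) ∪ (W Δ W^c)) ⊆ Y ∪ (Y Δ Z).

Yes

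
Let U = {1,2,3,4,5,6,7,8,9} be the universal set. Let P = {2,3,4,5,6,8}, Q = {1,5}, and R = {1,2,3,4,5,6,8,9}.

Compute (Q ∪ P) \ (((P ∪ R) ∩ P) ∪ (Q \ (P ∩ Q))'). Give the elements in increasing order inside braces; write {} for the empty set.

{1}

Q ∪ P = {1,2,3,4,5,6,8}
P ∪ R = {1,2,3,4,5,6,8,9}
(P ∪ R) ∩ P = {2,3,4,5,6,8}
P ∩ Q = {5}
Q \ (P ∩ Q) = {1}
(Q \ (P ∩ Q))' = {2,3,4,5,6,7,8,9}
((P ∪ R) ∩ P) ∪ (Q \ (P ∩ Q))' = {2,3,4,5,6,7,8,9}
(Q ∪ P) \ (((P ∪ R) ∩ P) ∪ (Q \ (P ∩ Q))') = {1}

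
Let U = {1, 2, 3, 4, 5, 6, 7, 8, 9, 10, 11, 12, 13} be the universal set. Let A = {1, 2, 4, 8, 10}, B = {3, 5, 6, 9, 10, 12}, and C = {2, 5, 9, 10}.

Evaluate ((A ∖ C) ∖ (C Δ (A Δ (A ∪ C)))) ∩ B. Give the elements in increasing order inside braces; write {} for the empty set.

{}

A ∖ C = {1, 4, 8}
A ∪ C = {1, 2, 4, 5, 8, 9, 10}
A Δ (A ∪ C) = {5, 9}
C Δ (A Δ (A ∪ C)) = {2, 10}
(A ∖ C) ∖ (C Δ (A Δ (A ∪ C))) = {1, 4, 8}
((A ∖ C) ∖ (C Δ (A Δ (A ∪ C)))) ∩ B = {}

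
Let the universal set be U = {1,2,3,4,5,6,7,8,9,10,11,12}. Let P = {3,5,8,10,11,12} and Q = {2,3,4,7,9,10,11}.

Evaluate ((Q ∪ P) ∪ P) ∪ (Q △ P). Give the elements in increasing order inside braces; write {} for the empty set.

{2,3,4,5,7,8,9,10,11,12}

Q ∪ P = {2,3,4,5,7,8,9,10,11,12}
(Q ∪ P) ∪ P = {2,3,4,5,7,8,9,10,11,12}
Q △ P = {2,4,5,7,8,9,12}
((Q ∪ P) ∪ P) ∪ (Q △ P) = {2,3,4,5,7,8,9,10,11,12}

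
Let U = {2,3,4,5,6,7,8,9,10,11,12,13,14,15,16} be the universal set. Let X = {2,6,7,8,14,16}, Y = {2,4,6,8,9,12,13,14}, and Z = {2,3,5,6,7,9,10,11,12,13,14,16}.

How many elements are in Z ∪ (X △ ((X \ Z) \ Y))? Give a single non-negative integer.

X \ Z = {8}
(X \ Z) \ Y = {}
X △ ((X \ Z) \ Y) = {2,6,7,8,14,16}
Z ∪ (X △ ((X \ Z) \ Y)) = {2,3,5,6,7,8,9,10,11,12,13,14,16}
|Z ∪ (X △ ((X \ Z) \ Y))| = 13

13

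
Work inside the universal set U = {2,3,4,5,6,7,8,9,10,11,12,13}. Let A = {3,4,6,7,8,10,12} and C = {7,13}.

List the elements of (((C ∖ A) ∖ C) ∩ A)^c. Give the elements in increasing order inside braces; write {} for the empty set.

{2,3,4,5,6,7,8,9,10,11,12,13}

C ∖ A = {13}
(C ∖ A) ∖ C = {}
((C ∖ A) ∖ C) ∩ A = {}
(((C ∖ A) ∖ C) ∩ A)^c = {2,3,4,5,6,7,8,9,10,11,12,13}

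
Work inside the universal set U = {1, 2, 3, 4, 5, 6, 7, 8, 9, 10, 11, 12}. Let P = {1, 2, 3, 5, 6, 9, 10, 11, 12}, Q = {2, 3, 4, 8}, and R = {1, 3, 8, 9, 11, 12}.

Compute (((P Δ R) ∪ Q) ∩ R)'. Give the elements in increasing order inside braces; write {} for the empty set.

{1, 2, 4, 5, 6, 7, 9, 10, 11, 12}

P Δ R = {2, 5, 6, 8, 10}
(P Δ R) ∪ Q = {2, 3, 4, 5, 6, 8, 10}
((P Δ R) ∪ Q) ∩ R = {3, 8}
(((P Δ R) ∪ Q) ∩ R)' = {1, 2, 4, 5, 6, 7, 9, 10, 11, 12}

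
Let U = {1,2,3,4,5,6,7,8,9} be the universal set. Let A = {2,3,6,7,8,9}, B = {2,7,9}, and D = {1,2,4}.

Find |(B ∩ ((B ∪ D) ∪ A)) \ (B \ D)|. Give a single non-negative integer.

1

B ∪ D = {1,2,4,7,9}
(B ∪ D) ∪ A = {1,2,3,4,6,7,8,9}
B ∩ ((B ∪ D) ∪ A) = {2,7,9}
B \ D = {7,9}
(B ∩ ((B ∪ D) ∪ A)) \ (B \ D) = {2}
|(B ∩ ((B ∪ D) ∪ A)) \ (B \ D)| = 1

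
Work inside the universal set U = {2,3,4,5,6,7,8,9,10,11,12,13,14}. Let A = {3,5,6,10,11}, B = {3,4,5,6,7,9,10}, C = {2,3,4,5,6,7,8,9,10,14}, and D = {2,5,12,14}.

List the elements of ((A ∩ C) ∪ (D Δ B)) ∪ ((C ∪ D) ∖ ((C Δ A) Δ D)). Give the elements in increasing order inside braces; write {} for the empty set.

A ∩ C = {3,5,6,10}
D Δ B = {2,3,4,6,7,9,10,12,14}
(A ∩ C) ∪ (D Δ B) = {2,3,4,5,6,7,9,10,12,14}
C ∪ D = {2,3,4,5,6,7,8,9,10,12,14}
C Δ A = {2,4,7,8,9,11,14}
(C Δ A) Δ D = {4,5,7,8,9,11,12}
(C ∪ D) ∖ ((C Δ A) Δ D) = {2,3,6,10,14}
((A ∩ C) ∪ (D Δ B)) ∪ ((C ∪ D) ∖ ((C Δ A) Δ D)) = {2,3,4,5,6,7,9,10,12,14}

{2,3,4,5,6,7,9,10,12,14}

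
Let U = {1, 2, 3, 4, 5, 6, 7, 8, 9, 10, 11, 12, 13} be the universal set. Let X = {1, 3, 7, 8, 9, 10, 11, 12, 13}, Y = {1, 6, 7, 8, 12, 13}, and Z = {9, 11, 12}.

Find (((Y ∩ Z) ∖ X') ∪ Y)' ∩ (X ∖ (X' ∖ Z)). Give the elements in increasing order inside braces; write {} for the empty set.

{3, 9, 10, 11}

Y ∩ Z = {12}
X' = {2, 4, 5, 6}
(Y ∩ Z) ∖ X' = {12}
((Y ∩ Z) ∖ X') ∪ Y = {1, 6, 7, 8, 12, 13}
(((Y ∩ Z) ∖ X') ∪ Y)' = {2, 3, 4, 5, 9, 10, 11}
X' ∖ Z = {2, 4, 5, 6}
X ∖ (X' ∖ Z) = {1, 3, 7, 8, 9, 10, 11, 12, 13}
(((Y ∩ Z) ∖ X') ∪ Y)' ∩ (X ∖ (X' ∖ Z)) = {3, 9, 10, 11}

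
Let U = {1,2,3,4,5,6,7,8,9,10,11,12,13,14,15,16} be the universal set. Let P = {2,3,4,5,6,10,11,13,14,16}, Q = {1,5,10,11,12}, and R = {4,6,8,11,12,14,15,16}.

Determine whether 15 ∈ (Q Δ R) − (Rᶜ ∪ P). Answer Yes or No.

15 ∉ Q and 15 ∈ R, so 15 ∈ Q Δ R
15 ∈ R, so 15 ∉ Rᶜ
15 ∉ Rᶜ and 15 ∉ P, so 15 ∉ Rᶜ ∪ P
15 ∈ (Q Δ R) and 15 ∉ (Rᶜ ∪ P), so 15 ∈ (Q Δ R) − (Rᶜ ∪ P)

Yes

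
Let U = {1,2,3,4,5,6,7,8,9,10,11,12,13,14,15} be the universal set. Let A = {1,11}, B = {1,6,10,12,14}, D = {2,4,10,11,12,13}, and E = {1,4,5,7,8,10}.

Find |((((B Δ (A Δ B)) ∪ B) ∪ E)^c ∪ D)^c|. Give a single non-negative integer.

6

A Δ B = {6,10,11,12,14}
B Δ (A Δ B) = {1,11}
(B Δ (A Δ B)) ∪ B = {1,6,10,11,12,14}
((B Δ (A Δ B)) ∪ B) ∪ E = {1,4,5,6,7,8,10,11,12,14}
(((B Δ (A Δ B)) ∪ B) ∪ E)^c = {2,3,9,13,15}
(((B Δ (A Δ B)) ∪ B) ∪ E)^c ∪ D = {2,3,4,9,10,11,12,13,15}
((((B Δ (A Δ B)) ∪ B) ∪ E)^c ∪ D)^c = {1,5,6,7,8,14}
|((((B Δ (A Δ B)) ∪ B) ∪ E)^c ∪ D)^c| = 6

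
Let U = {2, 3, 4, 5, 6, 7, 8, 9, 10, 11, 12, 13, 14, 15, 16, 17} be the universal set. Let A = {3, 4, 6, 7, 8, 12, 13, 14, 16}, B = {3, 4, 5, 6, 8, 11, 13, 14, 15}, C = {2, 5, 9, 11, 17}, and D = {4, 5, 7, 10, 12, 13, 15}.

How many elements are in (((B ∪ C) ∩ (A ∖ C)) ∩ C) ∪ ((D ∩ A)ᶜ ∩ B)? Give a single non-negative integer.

B ∪ C = {2, 3, 4, 5, 6, 8, 9, 11, 13, 14, 15, 17}
A ∖ C = {3, 4, 6, 7, 8, 12, 13, 14, 16}
(B ∪ C) ∩ (A ∖ C) = {3, 4, 6, 8, 13, 14}
((B ∪ C) ∩ (A ∖ C)) ∩ C = {}
D ∩ A = {4, 7, 12, 13}
(D ∩ A)ᶜ = {2, 3, 5, 6, 8, 9, 10, 11, 14, 15, 16, 17}
(D ∩ A)ᶜ ∩ B = {3, 5, 6, 8, 11, 14, 15}
(((B ∪ C) ∩ (A ∖ C)) ∩ C) ∪ ((D ∩ A)ᶜ ∩ B) = {3, 5, 6, 8, 11, 14, 15}
|(((B ∪ C) ∩ (A ∖ C)) ∩ C) ∪ ((D ∩ A)ᶜ ∩ B)| = 7

7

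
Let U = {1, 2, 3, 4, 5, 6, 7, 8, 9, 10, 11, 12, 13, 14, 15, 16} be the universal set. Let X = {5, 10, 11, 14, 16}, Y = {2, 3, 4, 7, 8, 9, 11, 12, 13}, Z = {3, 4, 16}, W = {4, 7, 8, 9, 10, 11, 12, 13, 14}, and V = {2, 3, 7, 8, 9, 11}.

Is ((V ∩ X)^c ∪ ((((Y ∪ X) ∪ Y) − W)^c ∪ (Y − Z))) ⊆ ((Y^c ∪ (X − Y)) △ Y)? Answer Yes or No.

V ∩ X = {11}
(V ∩ X)^c = {1, 2, 3, 4, 5, 6, 7, 8, 9, 10, 12, 13, 14, 15, 16}
Y ∪ X = {2, 3, 4, 5, 7, 8, 9, 10, 11, 12, 13, 14, 16}
(Y ∪ X) ∪ Y = {2, 3, 4, 5, 7, 8, 9, 10, 11, 12, 13, 14, 16}
((Y ∪ X) ∪ Y) − W = {2, 3, 5, 16}
(((Y ∪ X) ∪ Y) − W)^c = {1, 4, 6, 7, 8, 9, 10, 11, 12, 13, 14, 15}
Y − Z = {2, 7, 8, 9, 11, 12, 13}
(((Y ∪ X) ∪ Y) − W)^c ∪ (Y − Z) = {1, 2, 4, 6, 7, 8, 9, 10, 11, 12, 13, 14, 15}
(V ∩ X)^c ∪ ((((Y ∪ X) ∪ Y) − W)^c ∪ (Y − Z)) = {1, 2, 3, 4, 5, 6, 7, 8, 9, 10, 11, 12, 13, 14, 15, 16}
Y^c = {1, 5, 6, 10, 14, 15, 16}
X − Y = {5, 10, 14, 16}
Y^c ∪ (X − Y) = {1, 5, 6, 10, 14, 15, 16}
(Y^c ∪ (X − Y)) △ Y = {1, 2, 3, 4, 5, 6, 7, 8, 9, 10, 11, 12, 13, 14, 15, 16}
Every element of {1, 2, 3, 4, 5, 6, 7, 8, 9, 10, 11, 12, 13, 14, 15, 16} is in {1, 2, 3, 4, 5, 6, 7, 8, 9, 10, 11, 12, 13, 14, 15, 16}, so (V ∩ X)^c ∪ ((((Y ∪ X) ∪ Y) − W)^c ∪ (Y − Z)) ⊆ (Y^c ∪ (X − Y)) △ Y.

Yes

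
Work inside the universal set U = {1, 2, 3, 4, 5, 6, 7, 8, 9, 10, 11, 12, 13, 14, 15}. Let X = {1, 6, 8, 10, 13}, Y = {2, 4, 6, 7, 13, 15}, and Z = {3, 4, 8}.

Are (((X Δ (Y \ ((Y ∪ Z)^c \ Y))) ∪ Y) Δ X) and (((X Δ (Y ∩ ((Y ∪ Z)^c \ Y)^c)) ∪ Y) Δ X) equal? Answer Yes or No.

Yes

Y ∪ Z = {2, 3, 4, 6, 7, 8, 13, 15}
(Y ∪ Z)^c = {1, 5, 9, 10, 11, 12, 14}
(Y ∪ Z)^c \ Y = {1, 5, 9, 10, 11, 12, 14}
Y \ ((Y ∪ Z)^c \ Y) = {2, 4, 6, 7, 13, 15}
X Δ (Y \ ((Y ∪ Z)^c \ Y)) = {1, 2, 4, 7, 8, 10, 15}
(X Δ (Y \ ((Y ∪ Z)^c \ Y))) ∪ Y = {1, 2, 4, 6, 7, 8, 10, 13, 15}
((X Δ (Y \ ((Y ∪ Z)^c \ Y))) ∪ Y) Δ X = {2, 4, 7, 15}
((Y ∪ Z)^c \ Y)^c = {2, 3, 4, 6, 7, 8, 13, 15}
Y ∩ ((Y ∪ Z)^c \ Y)^c = {2, 4, 6, 7, 13, 15}
X Δ (Y ∩ ((Y ∪ Z)^c \ Y)^c) = {1, 2, 4, 7, 8, 10, 15}
(X Δ (Y ∩ ((Y ∪ Z)^c \ Y)^c)) ∪ Y = {1, 2, 4, 6, 7, 8, 10, 13, 15}
((X Δ (Y ∩ ((Y ∪ Z)^c \ Y)^c)) ∪ Y) Δ X = {2, 4, 7, 15}
Both equal {2, 4, 7, 15}, so ((X Δ (Y \ ((Y ∪ Z)^c \ Y))) ∪ Y) Δ X = ((X Δ (Y ∩ ((Y ∪ Z)^c \ Y)^c)) ∪ Y) Δ X.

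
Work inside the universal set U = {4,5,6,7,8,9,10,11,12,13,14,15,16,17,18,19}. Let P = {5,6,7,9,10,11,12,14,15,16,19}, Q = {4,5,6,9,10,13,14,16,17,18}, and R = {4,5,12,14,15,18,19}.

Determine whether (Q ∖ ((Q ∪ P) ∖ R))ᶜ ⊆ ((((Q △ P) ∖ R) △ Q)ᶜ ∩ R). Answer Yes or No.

No

Q ∪ P = {4,5,6,7,9,10,11,12,13,14,15,16,17,18,19}
(Q ∪ P) ∖ R = {6,7,9,10,11,13,16,17}
Q ∖ ((Q ∪ P) ∖ R) = {4,5,14,18}
(Q ∖ ((Q ∪ P) ∖ R))ᶜ = {6,7,8,9,10,11,12,13,15,16,17,19}
Q △ P = {4,7,11,12,13,15,17,18,19}
(Q △ P) ∖ R = {7,11,13,17}
((Q △ P) ∖ R) △ Q = {4,5,6,7,9,10,11,14,16,18}
(((Q △ P) ∖ R) △ Q)ᶜ = {8,12,13,15,17,19}
(((Q △ P) ∖ R) △ Q)ᶜ ∩ R = {12,15,19}
6 ∈ (Q ∖ ((Q ∪ P) ∖ R))ᶜ but 6 ∉ (((Q △ P) ∖ R) △ Q)ᶜ ∩ R, so the inclusion fails.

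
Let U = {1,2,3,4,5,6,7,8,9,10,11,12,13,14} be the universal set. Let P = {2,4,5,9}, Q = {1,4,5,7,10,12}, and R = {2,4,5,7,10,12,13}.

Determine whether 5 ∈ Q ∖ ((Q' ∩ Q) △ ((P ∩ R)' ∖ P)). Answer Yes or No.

Yes

5 ∈ Q, so 5 ∉ Q'
5 ∉ Q' and 5 ∈ Q, so 5 ∉ Q' ∩ Q
5 ∈ P and 5 ∈ R, so 5 ∈ P ∩ R
5 ∉ (P ∩ R)' since 5 ∈ (P ∩ R)
5 ∉ (P ∩ R)' and 5 ∈ P, so 5 ∉ (P ∩ R)' ∖ P
5 ∉ (Q' ∩ Q) and 5 ∉ ((P ∩ R)' ∖ P), so 5 ∉ (Q' ∩ Q) △ ((P ∩ R)' ∖ P)
5 ∈ Q and 5 ∉ ((Q' ∩ Q) △ ((P ∩ R)' ∖ P)), so 5 ∈ Q ∖ ((Q' ∩ Q) △ ((P ∩ R)' ∖ P))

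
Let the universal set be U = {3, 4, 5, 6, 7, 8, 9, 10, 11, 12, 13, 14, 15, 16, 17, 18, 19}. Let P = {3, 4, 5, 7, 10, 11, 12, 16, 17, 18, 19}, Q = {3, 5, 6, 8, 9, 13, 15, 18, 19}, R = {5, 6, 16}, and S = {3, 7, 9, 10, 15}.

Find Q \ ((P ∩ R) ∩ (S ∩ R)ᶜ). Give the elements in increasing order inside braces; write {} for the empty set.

P ∩ R = {5, 16}
S ∩ R = {}
(S ∩ R)ᶜ = {3, 4, 5, 6, 7, 8, 9, 10, 11, 12, 13, 14, 15, 16, 17, 18, 19}
(P ∩ R) ∩ (S ∩ R)ᶜ = {5, 16}
Q \ ((P ∩ R) ∩ (S ∩ R)ᶜ) = {3, 6, 8, 9, 13, 15, 18, 19}

{3, 6, 8, 9, 13, 15, 18, 19}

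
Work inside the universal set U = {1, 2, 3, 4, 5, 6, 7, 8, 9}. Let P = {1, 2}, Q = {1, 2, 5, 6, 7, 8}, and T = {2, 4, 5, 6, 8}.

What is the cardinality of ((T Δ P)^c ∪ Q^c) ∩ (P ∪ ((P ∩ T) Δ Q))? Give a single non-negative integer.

T Δ P = {1, 4, 5, 6, 8}
(T Δ P)^c = {2, 3, 7, 9}
Q^c = {3, 4, 9}
(T Δ P)^c ∪ Q^c = {2, 3, 4, 7, 9}
P ∩ T = {2}
(P ∩ T) Δ Q = {1, 5, 6, 7, 8}
P ∪ ((P ∩ T) Δ Q) = {1, 2, 5, 6, 7, 8}
((T Δ P)^c ∪ Q^c) ∩ (P ∪ ((P ∩ T) Δ Q)) = {2, 7}
|((T Δ P)^c ∪ Q^c) ∩ (P ∪ ((P ∩ T) Δ Q))| = 2

2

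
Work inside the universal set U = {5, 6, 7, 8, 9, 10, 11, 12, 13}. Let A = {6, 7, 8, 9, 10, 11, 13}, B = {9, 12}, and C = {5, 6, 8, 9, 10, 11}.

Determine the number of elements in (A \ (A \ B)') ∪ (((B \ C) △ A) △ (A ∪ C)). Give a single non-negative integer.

8

A \ B = {6, 7, 8, 10, 11, 13}
(A \ B)' = {5, 9, 12}
A \ (A \ B)' = {6, 7, 8, 10, 11, 13}
B \ C = {12}
(B \ C) △ A = {6, 7, 8, 9, 10, 11, 12, 13}
A ∪ C = {5, 6, 7, 8, 9, 10, 11, 13}
((B \ C) △ A) △ (A ∪ C) = {5, 12}
(A \ (A \ B)') ∪ (((B \ C) △ A) △ (A ∪ C)) = {5, 6, 7, 8, 10, 11, 12, 13}
|(A \ (A \ B)') ∪ (((B \ C) △ A) △ (A ∪ C))| = 8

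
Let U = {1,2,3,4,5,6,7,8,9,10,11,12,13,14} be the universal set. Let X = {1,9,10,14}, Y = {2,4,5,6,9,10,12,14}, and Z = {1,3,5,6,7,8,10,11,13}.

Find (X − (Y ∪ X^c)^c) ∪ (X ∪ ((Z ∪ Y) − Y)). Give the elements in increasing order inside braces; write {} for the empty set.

X^c = {2,3,4,5,6,7,8,11,12,13}
Y ∪ X^c = {2,3,4,5,6,7,8,9,10,11,12,13,14}
(Y ∪ X^c)^c = {1}
X − (Y ∪ X^c)^c = {9,10,14}
Z ∪ Y = {1,2,3,4,5,6,7,8,9,10,11,12,13,14}
(Z ∪ Y) − Y = {1,3,7,8,11,13}
X ∪ ((Z ∪ Y) − Y) = {1,3,7,8,9,10,11,13,14}
(X − (Y ∪ X^c)^c) ∪ (X ∪ ((Z ∪ Y) − Y)) = {1,3,7,8,9,10,11,13,14}

{1,3,7,8,9,10,11,13,14}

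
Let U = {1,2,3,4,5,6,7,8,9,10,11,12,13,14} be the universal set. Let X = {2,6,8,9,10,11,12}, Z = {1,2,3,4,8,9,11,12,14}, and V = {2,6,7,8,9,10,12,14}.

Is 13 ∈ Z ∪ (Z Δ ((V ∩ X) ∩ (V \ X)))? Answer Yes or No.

No

13 ∉ V and 13 ∉ X, so 13 ∉ V ∩ X
13 ∉ V and 13 ∉ X, so 13 ∉ V \ X
13 ∉ (V ∩ X) and 13 ∉ (V \ X), so 13 ∉ (V ∩ X) ∩ (V \ X)
13 ∉ Z and 13 ∉ ((V ∩ X) ∩ (V \ X)), so 13 ∉ Z Δ ((V ∩ X) ∩ (V \ X))
13 ∉ Z and 13 ∉ (Z Δ ((V ∩ X) ∩ (V \ X))), so 13 ∉ Z ∪ (Z Δ ((V ∩ X) ∩ (V \ X)))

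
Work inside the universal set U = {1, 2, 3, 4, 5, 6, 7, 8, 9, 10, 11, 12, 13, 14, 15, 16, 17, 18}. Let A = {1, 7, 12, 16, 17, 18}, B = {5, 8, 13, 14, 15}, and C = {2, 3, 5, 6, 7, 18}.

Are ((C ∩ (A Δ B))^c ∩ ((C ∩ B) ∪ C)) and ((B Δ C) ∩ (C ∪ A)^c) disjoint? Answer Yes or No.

Yes

A Δ B = {1, 5, 7, 8, 12, 13, 14, 15, 16, 17, 18}
C ∩ (A Δ B) = {5, 7, 18}
(C ∩ (A Δ B))^c = {1, 2, 3, 4, 6, 8, 9, 10, 11, 12, 13, 14, 15, 16, 17}
C ∩ B = {5}
(C ∩ B) ∪ C = {2, 3, 5, 6, 7, 18}
(C ∩ (A Δ B))^c ∩ ((C ∩ B) ∪ C) = {2, 3, 6}
B Δ C = {2, 3, 6, 7, 8, 13, 14, 15, 18}
C ∪ A = {1, 2, 3, 5, 6, 7, 12, 16, 17, 18}
(C ∪ A)^c = {4, 8, 9, 10, 11, 13, 14, 15}
(B Δ C) ∩ (C ∪ A)^c = {8, 13, 14, 15}
{2, 3, 6} and {8, 13, 14, 15} share no elements.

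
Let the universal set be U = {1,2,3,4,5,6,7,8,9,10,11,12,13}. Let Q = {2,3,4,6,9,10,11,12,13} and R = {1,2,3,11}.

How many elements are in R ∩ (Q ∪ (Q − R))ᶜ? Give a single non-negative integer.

Q − R = {4,6,9,10,12,13}
Q ∪ (Q − R) = {2,3,4,6,9,10,11,12,13}
(Q ∪ (Q − R))ᶜ = {1,5,7,8}
R ∩ (Q ∪ (Q − R))ᶜ = {1}
|R ∩ (Q ∪ (Q − R))ᶜ| = 1

1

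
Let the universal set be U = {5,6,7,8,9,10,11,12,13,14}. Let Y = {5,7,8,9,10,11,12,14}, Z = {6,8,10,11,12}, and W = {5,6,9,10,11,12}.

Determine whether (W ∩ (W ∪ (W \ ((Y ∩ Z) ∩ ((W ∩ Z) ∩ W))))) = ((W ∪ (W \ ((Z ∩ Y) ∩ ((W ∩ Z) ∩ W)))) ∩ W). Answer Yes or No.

Yes

Y ∩ Z = {8,10,11,12}
W ∩ Z = {6,10,11,12}
(W ∩ Z) ∩ W = {6,10,11,12}
(Y ∩ Z) ∩ ((W ∩ Z) ∩ W) = {10,11,12}
W \ ((Y ∩ Z) ∩ ((W ∩ Z) ∩ W)) = {5,6,9}
W ∪ (W \ ((Y ∩ Z) ∩ ((W ∩ Z) ∩ W))) = {5,6,9,10,11,12}
W ∩ (W ∪ (W \ ((Y ∩ Z) ∩ ((W ∩ Z) ∩ W)))) = {5,6,9,10,11,12}
Z ∩ Y = {8,10,11,12}
(Z ∩ Y) ∩ ((W ∩ Z) ∩ W) = {10,11,12}
W \ ((Z ∩ Y) ∩ ((W ∩ Z) ∩ W)) = {5,6,9}
W ∪ (W \ ((Z ∩ Y) ∩ ((W ∩ Z) ∩ W))) = {5,6,9,10,11,12}
(W ∪ (W \ ((Z ∩ Y) ∩ ((W ∩ Z) ∩ W)))) ∩ W = {5,6,9,10,11,12}
Both equal {5,6,9,10,11,12}, so W ∩ (W ∪ (W \ ((Y ∩ Z) ∩ ((W ∩ Z) ∩ W)))) = (W ∪ (W \ ((Z ∩ Y) ∩ ((W ∩ Z) ∩ W)))) ∩ W.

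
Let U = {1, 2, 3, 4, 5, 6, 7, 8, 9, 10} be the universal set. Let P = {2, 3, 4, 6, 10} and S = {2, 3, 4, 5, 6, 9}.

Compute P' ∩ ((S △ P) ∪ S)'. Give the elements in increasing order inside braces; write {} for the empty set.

{1, 7, 8}

P' = {1, 5, 7, 8, 9}
S △ P = {5, 9, 10}
(S △ P) ∪ S = {2, 3, 4, 5, 6, 9, 10}
((S △ P) ∪ S)' = {1, 7, 8}
P' ∩ ((S △ P) ∪ S)' = {1, 7, 8}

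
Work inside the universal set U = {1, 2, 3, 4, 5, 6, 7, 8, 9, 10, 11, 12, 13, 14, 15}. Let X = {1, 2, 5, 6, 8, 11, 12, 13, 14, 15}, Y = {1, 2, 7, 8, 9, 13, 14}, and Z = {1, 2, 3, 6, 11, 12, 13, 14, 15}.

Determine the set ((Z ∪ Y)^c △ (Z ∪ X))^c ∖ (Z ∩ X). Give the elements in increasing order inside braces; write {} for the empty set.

{5, 7, 9}

Z ∪ Y = {1, 2, 3, 6, 7, 8, 9, 11, 12, 13, 14, 15}
(Z ∪ Y)^c = {4, 5, 10}
Z ∪ X = {1, 2, 3, 5, 6, 8, 11, 12, 13, 14, 15}
(Z ∪ Y)^c △ (Z ∪ X) = {1, 2, 3, 4, 6, 8, 10, 11, 12, 13, 14, 15}
((Z ∪ Y)^c △ (Z ∪ X))^c = {5, 7, 9}
Z ∩ X = {1, 2, 6, 11, 12, 13, 14, 15}
((Z ∪ Y)^c △ (Z ∪ X))^c ∖ (Z ∩ X) = {5, 7, 9}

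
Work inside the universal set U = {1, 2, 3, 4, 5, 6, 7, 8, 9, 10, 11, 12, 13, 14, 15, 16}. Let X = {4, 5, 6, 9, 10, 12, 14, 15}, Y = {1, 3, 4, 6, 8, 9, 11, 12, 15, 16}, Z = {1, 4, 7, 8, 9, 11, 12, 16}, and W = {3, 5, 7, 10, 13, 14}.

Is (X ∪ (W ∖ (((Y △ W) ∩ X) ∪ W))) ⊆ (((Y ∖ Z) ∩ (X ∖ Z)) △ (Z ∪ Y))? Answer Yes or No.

No

Y △ W = {1, 4, 5, 6, 7, 8, 9, 10, 11, 12, 13, 14, 15, 16}
(Y △ W) ∩ X = {4, 5, 6, 9, 10, 12, 14, 15}
((Y △ W) ∩ X) ∪ W = {3, 4, 5, 6, 7, 9, 10, 12, 13, 14, 15}
W ∖ (((Y △ W) ∩ X) ∪ W) = {}
X ∪ (W ∖ (((Y △ W) ∩ X) ∪ W)) = {4, 5, 6, 9, 10, 12, 14, 15}
Y ∖ Z = {3, 6, 15}
X ∖ Z = {5, 6, 10, 14, 15}
(Y ∖ Z) ∩ (X ∖ Z) = {6, 15}
Z ∪ Y = {1, 3, 4, 6, 7, 8, 9, 11, 12, 15, 16}
((Y ∖ Z) ∩ (X ∖ Z)) △ (Z ∪ Y) = {1, 3, 4, 7, 8, 9, 11, 12, 16}
5 ∈ X ∪ (W ∖ (((Y △ W) ∩ X) ∪ W)) but 5 ∉ ((Y ∖ Z) ∩ (X ∖ Z)) △ (Z ∪ Y), so the inclusion fails.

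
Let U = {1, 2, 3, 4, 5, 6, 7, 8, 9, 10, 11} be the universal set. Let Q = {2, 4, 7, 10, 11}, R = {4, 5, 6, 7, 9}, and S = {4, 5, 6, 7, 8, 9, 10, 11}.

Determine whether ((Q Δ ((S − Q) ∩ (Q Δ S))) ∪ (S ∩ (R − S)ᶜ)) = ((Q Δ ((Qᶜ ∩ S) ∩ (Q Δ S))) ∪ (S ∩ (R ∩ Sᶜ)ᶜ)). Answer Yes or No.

S − Q = {5, 6, 8, 9}
Q Δ S = {2, 5, 6, 8, 9}
(S − Q) ∩ (Q Δ S) = {5, 6, 8, 9}
Q Δ ((S − Q) ∩ (Q Δ S)) = {2, 4, 5, 6, 7, 8, 9, 10, 11}
R − S = {}
(R − S)ᶜ = {1, 2, 3, 4, 5, 6, 7, 8, 9, 10, 11}
S ∩ (R − S)ᶜ = {4, 5, 6, 7, 8, 9, 10, 11}
(Q Δ ((S − Q) ∩ (Q Δ S))) ∪ (S ∩ (R − S)ᶜ) = {2, 4, 5, 6, 7, 8, 9, 10, 11}
Qᶜ = {1, 3, 5, 6, 8, 9}
Qᶜ ∩ S = {5, 6, 8, 9}
(Qᶜ ∩ S) ∩ (Q Δ S) = {5, 6, 8, 9}
Q Δ ((Qᶜ ∩ S) ∩ (Q Δ S)) = {2, 4, 5, 6, 7, 8, 9, 10, 11}
Sᶜ = {1, 2, 3}
R ∩ Sᶜ = {}
(R ∩ Sᶜ)ᶜ = {1, 2, 3, 4, 5, 6, 7, 8, 9, 10, 11}
S ∩ (R ∩ Sᶜ)ᶜ = {4, 5, 6, 7, 8, 9, 10, 11}
(Q Δ ((Qᶜ ∩ S) ∩ (Q Δ S))) ∪ (S ∩ (R ∩ Sᶜ)ᶜ) = {2, 4, 5, 6, 7, 8, 9, 10, 11}
Both equal {2, 4, 5, 6, 7, 8, 9, 10, 11}, so (Q Δ ((S − Q) ∩ (Q Δ S))) ∪ (S ∩ (R − S)ᶜ) = (Q Δ ((Qᶜ ∩ S) ∩ (Q Δ S))) ∪ (S ∩ (R ∩ Sᶜ)ᶜ).

Yes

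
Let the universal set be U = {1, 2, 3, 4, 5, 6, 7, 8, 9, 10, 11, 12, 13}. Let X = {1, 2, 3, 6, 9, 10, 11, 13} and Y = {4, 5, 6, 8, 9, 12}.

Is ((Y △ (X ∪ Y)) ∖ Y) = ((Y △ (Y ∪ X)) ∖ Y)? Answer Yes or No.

Yes

X ∪ Y = {1, 2, 3, 4, 5, 6, 8, 9, 10, 11, 12, 13}
Y △ (X ∪ Y) = {1, 2, 3, 10, 11, 13}
(Y △ (X ∪ Y)) ∖ Y = {1, 2, 3, 10, 11, 13}
Y ∪ X = {1, 2, 3, 4, 5, 6, 8, 9, 10, 11, 12, 13}
Y △ (Y ∪ X) = {1, 2, 3, 10, 11, 13}
(Y △ (Y ∪ X)) ∖ Y = {1, 2, 3, 10, 11, 13}
Both equal {1, 2, 3, 10, 11, 13}, so (Y △ (X ∪ Y)) ∖ Y = (Y △ (Y ∪ X)) ∖ Y.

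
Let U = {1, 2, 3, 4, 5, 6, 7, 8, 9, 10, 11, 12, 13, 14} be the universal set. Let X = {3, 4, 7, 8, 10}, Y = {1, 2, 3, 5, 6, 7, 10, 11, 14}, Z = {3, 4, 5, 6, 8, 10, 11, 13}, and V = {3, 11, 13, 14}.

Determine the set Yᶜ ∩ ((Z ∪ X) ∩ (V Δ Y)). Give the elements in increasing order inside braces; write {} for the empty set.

Yᶜ = {4, 8, 9, 12, 13}
Z ∪ X = {3, 4, 5, 6, 7, 8, 10, 11, 13}
V Δ Y = {1, 2, 5, 6, 7, 10, 13}
(Z ∪ X) ∩ (V Δ Y) = {5, 6, 7, 10, 13}
Yᶜ ∩ ((Z ∪ X) ∩ (V Δ Y)) = {13}

{13}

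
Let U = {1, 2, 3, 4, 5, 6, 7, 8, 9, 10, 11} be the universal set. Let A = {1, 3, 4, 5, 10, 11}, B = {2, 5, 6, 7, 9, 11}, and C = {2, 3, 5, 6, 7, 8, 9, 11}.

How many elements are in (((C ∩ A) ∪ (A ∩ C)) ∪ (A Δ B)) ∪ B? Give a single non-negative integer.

C ∩ A = {3, 5, 11}
A ∩ C = {3, 5, 11}
(C ∩ A) ∪ (A ∩ C) = {3, 5, 11}
A Δ B = {1, 2, 3, 4, 6, 7, 9, 10}
((C ∩ A) ∪ (A ∩ C)) ∪ (A Δ B) = {1, 2, 3, 4, 5, 6, 7, 9, 10, 11}
(((C ∩ A) ∪ (A ∩ C)) ∪ (A Δ B)) ∪ B = {1, 2, 3, 4, 5, 6, 7, 9, 10, 11}
|(((C ∩ A) ∪ (A ∩ C)) ∪ (A Δ B)) ∪ B| = 10

10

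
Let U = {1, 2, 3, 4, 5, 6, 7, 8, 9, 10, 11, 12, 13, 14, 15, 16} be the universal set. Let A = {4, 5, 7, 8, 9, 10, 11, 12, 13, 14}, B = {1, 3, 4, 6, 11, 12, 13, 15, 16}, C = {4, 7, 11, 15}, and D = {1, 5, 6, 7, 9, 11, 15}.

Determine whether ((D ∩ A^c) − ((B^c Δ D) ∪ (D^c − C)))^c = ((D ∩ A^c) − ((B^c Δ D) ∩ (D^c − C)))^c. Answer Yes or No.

No

A^c = {1, 2, 3, 6, 15, 16}
D ∩ A^c = {1, 6, 15}
B^c = {2, 5, 7, 8, 9, 10, 14}
B^c Δ D = {1, 2, 6, 8, 10, 11, 14, 15}
D^c = {2, 3, 4, 8, 10, 12, 13, 14, 16}
D^c − C = {2, 3, 8, 10, 12, 13, 14, 16}
(B^c Δ D) ∪ (D^c − C) = {1, 2, 3, 6, 8, 10, 11, 12, 13, 14, 15, 16}
(D ∩ A^c) − ((B^c Δ D) ∪ (D^c − C)) = {}
((D ∩ A^c) − ((B^c Δ D) ∪ (D^c − C)))^c = {1, 2, 3, 4, 5, 6, 7, 8, 9, 10, 11, 12, 13, 14, 15, 16}
(B^c Δ D) ∩ (D^c − C) = {2, 8, 10, 14}
(D ∩ A^c) − ((B^c Δ D) ∩ (D^c − C)) = {1, 6, 15}
((D ∩ A^c) − ((B^c Δ D) ∩ (D^c − C)))^c = {2, 3, 4, 5, 7, 8, 9, 10, 11, 12, 13, 14, 16}
1 ∈ ((D ∩ A^c) − ((B^c Δ D) ∪ (D^c − C)))^c but 1 ∉ ((D ∩ A^c) − ((B^c Δ D) ∩ (D^c − C)))^c, so they differ.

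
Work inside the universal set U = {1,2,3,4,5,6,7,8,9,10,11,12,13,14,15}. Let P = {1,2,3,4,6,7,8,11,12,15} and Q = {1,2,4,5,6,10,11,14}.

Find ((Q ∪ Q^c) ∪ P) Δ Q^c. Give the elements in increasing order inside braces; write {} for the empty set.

Q^c = {3,7,8,9,12,13,15}
Q ∪ Q^c = {1,2,3,4,5,6,7,8,9,10,11,12,13,14,15}
(Q ∪ Q^c) ∪ P = {1,2,3,4,5,6,7,8,9,10,11,12,13,14,15}
((Q ∪ Q^c) ∪ P) Δ Q^c = {1,2,4,5,6,10,11,14}

{1,2,4,5,6,10,11,14}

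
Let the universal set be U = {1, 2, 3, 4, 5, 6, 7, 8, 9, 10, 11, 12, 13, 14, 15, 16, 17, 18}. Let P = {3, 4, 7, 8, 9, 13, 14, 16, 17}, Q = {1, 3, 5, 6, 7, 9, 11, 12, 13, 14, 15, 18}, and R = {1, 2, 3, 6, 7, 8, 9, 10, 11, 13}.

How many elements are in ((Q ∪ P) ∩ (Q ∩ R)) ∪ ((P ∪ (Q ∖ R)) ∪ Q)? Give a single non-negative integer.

16

Q ∪ P = {1, 3, 4, 5, 6, 7, 8, 9, 11, 12, 13, 14, 15, 16, 17, 18}
Q ∩ R = {1, 3, 6, 7, 9, 11, 13}
(Q ∪ P) ∩ (Q ∩ R) = {1, 3, 6, 7, 9, 11, 13}
Q ∖ R = {5, 12, 14, 15, 18}
P ∪ (Q ∖ R) = {3, 4, 5, 7, 8, 9, 12, 13, 14, 15, 16, 17, 18}
(P ∪ (Q ∖ R)) ∪ Q = {1, 3, 4, 5, 6, 7, 8, 9, 11, 12, 13, 14, 15, 16, 17, 18}
((Q ∪ P) ∩ (Q ∩ R)) ∪ ((P ∪ (Q ∖ R)) ∪ Q) = {1, 3, 4, 5, 6, 7, 8, 9, 11, 12, 13, 14, 15, 16, 17, 18}
|((Q ∪ P) ∩ (Q ∩ R)) ∪ ((P ∪ (Q ∖ R)) ∪ Q)| = 16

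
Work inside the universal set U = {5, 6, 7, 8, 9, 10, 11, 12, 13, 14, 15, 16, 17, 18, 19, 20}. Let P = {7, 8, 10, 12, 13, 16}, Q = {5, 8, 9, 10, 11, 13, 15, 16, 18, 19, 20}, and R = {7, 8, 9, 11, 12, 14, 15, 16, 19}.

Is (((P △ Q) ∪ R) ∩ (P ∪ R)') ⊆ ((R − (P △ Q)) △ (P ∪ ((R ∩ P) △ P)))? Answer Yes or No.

P △ Q = {5, 7, 9, 11, 12, 15, 18, 19, 20}
(P △ Q) ∪ R = {5, 7, 8, 9, 11, 12, 14, 15, 16, 18, 19, 20}
P ∪ R = {7, 8, 9, 10, 11, 12, 13, 14, 15, 16, 19}
(P ∪ R)' = {5, 6, 17, 18, 20}
((P △ Q) ∪ R) ∩ (P ∪ R)' = {5, 18, 20}
R − (P △ Q) = {8, 14, 16}
R ∩ P = {7, 8, 12, 16}
(R ∩ P) △ P = {10, 13}
P ∪ ((R ∩ P) △ P) = {7, 8, 10, 12, 13, 16}
(R − (P △ Q)) △ (P ∪ ((R ∩ P) △ P)) = {7, 10, 12, 13, 14}
5 ∈ ((P △ Q) ∪ R) ∩ (P ∪ R)' but 5 ∉ (R − (P △ Q)) △ (P ∪ ((R ∩ P) △ P)), so the inclusion fails.

No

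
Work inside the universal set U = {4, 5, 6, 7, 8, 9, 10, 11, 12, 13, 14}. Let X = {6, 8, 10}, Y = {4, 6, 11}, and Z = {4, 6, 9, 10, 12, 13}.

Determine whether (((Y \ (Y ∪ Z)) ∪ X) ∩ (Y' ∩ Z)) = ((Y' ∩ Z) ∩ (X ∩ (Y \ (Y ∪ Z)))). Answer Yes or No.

No

Y ∪ Z = {4, 6, 9, 10, 11, 12, 13}
Y \ (Y ∪ Z) = {}
(Y \ (Y ∪ Z)) ∪ X = {6, 8, 10}
Y' = {5, 7, 8, 9, 10, 12, 13, 14}
Y' ∩ Z = {9, 10, 12, 13}
((Y \ (Y ∪ Z)) ∪ X) ∩ (Y' ∩ Z) = {10}
X ∩ (Y \ (Y ∪ Z)) = {}
(Y' ∩ Z) ∩ (X ∩ (Y \ (Y ∪ Z))) = {}
10 ∈ ((Y \ (Y ∪ Z)) ∪ X) ∩ (Y' ∩ Z) but 10 ∉ (Y' ∩ Z) ∩ (X ∩ (Y \ (Y ∪ Z))), so they differ.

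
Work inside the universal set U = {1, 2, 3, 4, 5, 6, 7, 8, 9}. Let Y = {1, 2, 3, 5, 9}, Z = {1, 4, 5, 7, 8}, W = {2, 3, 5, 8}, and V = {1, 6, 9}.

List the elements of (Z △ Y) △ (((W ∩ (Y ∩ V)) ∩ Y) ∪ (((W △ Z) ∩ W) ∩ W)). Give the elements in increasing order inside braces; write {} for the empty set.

{4, 7, 8, 9}

Z △ Y = {2, 3, 4, 7, 8, 9}
Y ∩ V = {1, 9}
W ∩ (Y ∩ V) = {}
(W ∩ (Y ∩ V)) ∩ Y = {}
W △ Z = {1, 2, 3, 4, 7}
(W △ Z) ∩ W = {2, 3}
((W △ Z) ∩ W) ∩ W = {2, 3}
((W ∩ (Y ∩ V)) ∩ Y) ∪ (((W △ Z) ∩ W) ∩ W) = {2, 3}
(Z △ Y) △ (((W ∩ (Y ∩ V)) ∩ Y) ∪ (((W △ Z) ∩ W) ∩ W)) = {4, 7, 8, 9}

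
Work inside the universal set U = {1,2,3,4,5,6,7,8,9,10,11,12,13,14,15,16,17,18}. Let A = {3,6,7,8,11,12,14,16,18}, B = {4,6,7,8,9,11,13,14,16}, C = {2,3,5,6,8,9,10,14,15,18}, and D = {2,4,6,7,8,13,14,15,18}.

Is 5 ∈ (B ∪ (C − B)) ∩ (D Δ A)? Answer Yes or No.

No

5 ∈ C and 5 ∉ B, so 5 ∈ C − B
5 ∉ B and 5 ∈ (C − B), so 5 ∈ B ∪ (C − B)
5 ∉ D and 5 ∉ A, so 5 ∉ D Δ A
5 ∈ (B ∪ (C − B)) and 5 ∉ (D Δ A), so 5 ∉ (B ∪ (C − B)) ∩ (D Δ A)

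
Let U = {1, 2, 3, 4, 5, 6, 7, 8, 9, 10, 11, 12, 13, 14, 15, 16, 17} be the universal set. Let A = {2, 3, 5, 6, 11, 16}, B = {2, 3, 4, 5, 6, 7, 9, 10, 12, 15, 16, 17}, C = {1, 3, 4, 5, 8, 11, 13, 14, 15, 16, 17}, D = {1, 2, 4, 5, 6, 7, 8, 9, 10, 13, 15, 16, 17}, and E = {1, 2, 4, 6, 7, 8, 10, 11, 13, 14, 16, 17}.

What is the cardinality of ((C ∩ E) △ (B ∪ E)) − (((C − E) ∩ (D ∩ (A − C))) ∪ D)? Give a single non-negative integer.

C ∩ E = {1, 4, 8, 11, 13, 14, 16, 17}
B ∪ E = {1, 2, 3, 4, 5, 6, 7, 8, 9, 10, 11, 12, 13, 14, 15, 16, 17}
(C ∩ E) △ (B ∪ E) = {2, 3, 5, 6, 7, 9, 10, 12, 15}
C − E = {3, 5, 15}
A − C = {2, 6}
D ∩ (A − C) = {2, 6}
(C − E) ∩ (D ∩ (A − C)) = {}
((C − E) ∩ (D ∩ (A − C))) ∪ D = {1, 2, 4, 5, 6, 7, 8, 9, 10, 13, 15, 16, 17}
((C ∩ E) △ (B ∪ E)) − (((C − E) ∩ (D ∩ (A − C))) ∪ D) = {3, 12}
|((C ∩ E) △ (B ∪ E)) − (((C − E) ∩ (D ∩ (A − C))) ∪ D)| = 2

2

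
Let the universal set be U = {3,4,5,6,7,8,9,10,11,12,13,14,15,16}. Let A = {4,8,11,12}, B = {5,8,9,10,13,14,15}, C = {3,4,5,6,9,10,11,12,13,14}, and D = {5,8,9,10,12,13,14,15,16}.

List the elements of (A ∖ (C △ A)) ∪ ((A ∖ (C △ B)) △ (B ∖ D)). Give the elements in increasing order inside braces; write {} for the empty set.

{4,11,12}

C △ A = {3,5,6,8,9,10,13,14}
A ∖ (C △ A) = {4,11,12}
C △ B = {3,4,6,8,11,12,15}
A ∖ (C △ B) = {}
B ∖ D = {}
(A ∖ (C △ B)) △ (B ∖ D) = {}
(A ∖ (C △ A)) ∪ ((A ∖ (C △ B)) △ (B ∖ D)) = {4,11,12}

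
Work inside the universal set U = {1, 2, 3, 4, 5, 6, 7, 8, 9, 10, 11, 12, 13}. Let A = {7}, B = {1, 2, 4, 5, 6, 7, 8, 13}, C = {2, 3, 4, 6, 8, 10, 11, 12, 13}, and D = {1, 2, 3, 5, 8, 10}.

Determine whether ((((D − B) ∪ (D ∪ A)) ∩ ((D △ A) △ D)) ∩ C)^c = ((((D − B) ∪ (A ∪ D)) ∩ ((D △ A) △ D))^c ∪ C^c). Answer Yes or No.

Yes

D − B = {3, 10}
D ∪ A = {1, 2, 3, 5, 7, 8, 10}
(D − B) ∪ (D ∪ A) = {1, 2, 3, 5, 7, 8, 10}
D △ A = {1, 2, 3, 5, 7, 8, 10}
(D △ A) △ D = {7}
((D − B) ∪ (D ∪ A)) ∩ ((D △ A) △ D) = {7}
(((D − B) ∪ (D ∪ A)) ∩ ((D △ A) △ D)) ∩ C = {}
((((D − B) ∪ (D ∪ A)) ∩ ((D △ A) △ D)) ∩ C)^c = {1, 2, 3, 4, 5, 6, 7, 8, 9, 10, 11, 12, 13}
A ∪ D = {1, 2, 3, 5, 7, 8, 10}
(D − B) ∪ (A ∪ D) = {1, 2, 3, 5, 7, 8, 10}
((D − B) ∪ (A ∪ D)) ∩ ((D △ A) △ D) = {7}
(((D − B) ∪ (A ∪ D)) ∩ ((D △ A) △ D))^c = {1, 2, 3, 4, 5, 6, 8, 9, 10, 11, 12, 13}
C^c = {1, 5, 7, 9}
(((D − B) ∪ (A ∪ D)) ∩ ((D △ A) △ D))^c ∪ C^c = {1, 2, 3, 4, 5, 6, 7, 8, 9, 10, 11, 12, 13}
Both equal {1, 2, 3, 4, 5, 6, 7, 8, 9, 10, 11, 12, 13}, so ((((D − B) ∪ (D ∪ A)) ∩ ((D △ A) △ D)) ∩ C)^c = (((D − B) ∪ (A ∪ D)) ∩ ((D △ A) △ D))^c ∪ C^c.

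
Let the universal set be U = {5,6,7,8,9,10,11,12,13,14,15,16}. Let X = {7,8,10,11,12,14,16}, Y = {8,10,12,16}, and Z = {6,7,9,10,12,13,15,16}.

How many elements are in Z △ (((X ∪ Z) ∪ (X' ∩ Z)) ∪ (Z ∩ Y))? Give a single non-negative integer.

X ∪ Z = {6,7,8,9,10,11,12,13,14,15,16}
X' = {5,6,9,13,15}
X' ∩ Z = {6,9,13,15}
(X ∪ Z) ∪ (X' ∩ Z) = {6,7,8,9,10,11,12,13,14,15,16}
Z ∩ Y = {10,12,16}
((X ∪ Z) ∪ (X' ∩ Z)) ∪ (Z ∩ Y) = {6,7,8,9,10,11,12,13,14,15,16}
Z △ (((X ∪ Z) ∪ (X' ∩ Z)) ∪ (Z ∩ Y)) = {8,11,14}
|Z △ (((X ∪ Z) ∪ (X' ∩ Z)) ∪ (Z ∩ Y))| = 3

3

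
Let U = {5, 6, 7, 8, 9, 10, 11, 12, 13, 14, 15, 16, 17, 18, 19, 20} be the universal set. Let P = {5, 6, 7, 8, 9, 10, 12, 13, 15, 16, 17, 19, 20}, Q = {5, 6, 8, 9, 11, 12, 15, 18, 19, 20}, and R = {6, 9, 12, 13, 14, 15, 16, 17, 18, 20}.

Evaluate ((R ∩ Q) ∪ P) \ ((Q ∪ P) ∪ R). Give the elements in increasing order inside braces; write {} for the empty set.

{}

R ∩ Q = {6, 9, 12, 15, 18, 20}
(R ∩ Q) ∪ P = {5, 6, 7, 8, 9, 10, 12, 13, 15, 16, 17, 18, 19, 20}
Q ∪ P = {5, 6, 7, 8, 9, 10, 11, 12, 13, 15, 16, 17, 18, 19, 20}
(Q ∪ P) ∪ R = {5, 6, 7, 8, 9, 10, 11, 12, 13, 14, 15, 16, 17, 18, 19, 20}
((R ∩ Q) ∪ P) \ ((Q ∪ P) ∪ R) = {}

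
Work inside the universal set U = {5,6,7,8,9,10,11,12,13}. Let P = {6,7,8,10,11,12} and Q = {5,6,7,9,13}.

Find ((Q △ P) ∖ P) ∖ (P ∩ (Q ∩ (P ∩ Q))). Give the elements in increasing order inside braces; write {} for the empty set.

Q △ P = {5,8,9,10,11,12,13}
(Q △ P) ∖ P = {5,9,13}
P ∩ Q = {6,7}
Q ∩ (P ∩ Q) = {6,7}
P ∩ (Q ∩ (P ∩ Q)) = {6,7}
((Q △ P) ∖ P) ∖ (P ∩ (Q ∩ (P ∩ Q))) = {5,9,13}

{5,9,13}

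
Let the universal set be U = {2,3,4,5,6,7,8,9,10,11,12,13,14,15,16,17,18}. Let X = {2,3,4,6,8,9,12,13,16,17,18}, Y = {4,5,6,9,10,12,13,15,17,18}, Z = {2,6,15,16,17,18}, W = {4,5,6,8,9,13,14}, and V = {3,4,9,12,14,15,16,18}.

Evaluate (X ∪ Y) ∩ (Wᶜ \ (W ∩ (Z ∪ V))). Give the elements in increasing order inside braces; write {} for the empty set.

X ∪ Y = {2,3,4,5,6,8,9,10,12,13,15,16,17,18}
Wᶜ = {2,3,7,10,11,12,15,16,17,18}
Z ∪ V = {2,3,4,6,9,12,14,15,16,17,18}
W ∩ (Z ∪ V) = {4,6,9,14}
Wᶜ \ (W ∩ (Z ∪ V)) = {2,3,7,10,11,12,15,16,17,18}
(X ∪ Y) ∩ (Wᶜ \ (W ∩ (Z ∪ V))) = {2,3,10,12,15,16,17,18}

{2,3,10,12,15,16,17,18}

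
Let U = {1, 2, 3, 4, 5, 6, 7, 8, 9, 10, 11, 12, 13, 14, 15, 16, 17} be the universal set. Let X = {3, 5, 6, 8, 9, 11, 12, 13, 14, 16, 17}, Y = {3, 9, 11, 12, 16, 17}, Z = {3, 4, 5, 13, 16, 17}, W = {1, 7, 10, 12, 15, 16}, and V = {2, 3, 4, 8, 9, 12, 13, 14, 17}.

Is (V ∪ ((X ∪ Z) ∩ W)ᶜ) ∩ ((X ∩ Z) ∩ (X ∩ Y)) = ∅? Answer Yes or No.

No

X ∪ Z = {3, 4, 5, 6, 8, 9, 11, 12, 13, 14, 16, 17}
(X ∪ Z) ∩ W = {12, 16}
((X ∪ Z) ∩ W)ᶜ = {1, 2, 3, 4, 5, 6, 7, 8, 9, 10, 11, 13, 14, 15, 17}
V ∪ ((X ∪ Z) ∩ W)ᶜ = {1, 2, 3, 4, 5, 6, 7, 8, 9, 10, 11, 12, 13, 14, 15, 17}
X ∩ Z = {3, 5, 13, 16, 17}
X ∩ Y = {3, 9, 11, 12, 16, 17}
(X ∩ Z) ∩ (X ∩ Y) = {3, 16, 17}
3 lies in both, so they are not disjoint.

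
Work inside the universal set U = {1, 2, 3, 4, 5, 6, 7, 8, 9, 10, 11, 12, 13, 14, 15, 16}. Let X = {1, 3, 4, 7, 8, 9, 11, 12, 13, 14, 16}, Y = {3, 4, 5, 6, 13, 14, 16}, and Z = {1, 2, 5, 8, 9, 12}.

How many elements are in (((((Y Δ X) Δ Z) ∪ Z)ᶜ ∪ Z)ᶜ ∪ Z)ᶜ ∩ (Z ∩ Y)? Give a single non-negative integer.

Y Δ X = {1, 5, 6, 7, 8, 9, 11, 12}
(Y Δ X) Δ Z = {2, 6, 7, 11}
((Y Δ X) Δ Z) ∪ Z = {1, 2, 5, 6, 7, 8, 9, 11, 12}
(((Y Δ X) Δ Z) ∪ Z)ᶜ = {3, 4, 10, 13, 14, 15, 16}
(((Y Δ X) Δ Z) ∪ Z)ᶜ ∪ Z = {1, 2, 3, 4, 5, 8, 9, 10, 12, 13, 14, 15, 16}
((((Y Δ X) Δ Z) ∪ Z)ᶜ ∪ Z)ᶜ = {6, 7, 11}
((((Y Δ X) Δ Z) ∪ Z)ᶜ ∪ Z)ᶜ ∪ Z = {1, 2, 5, 6, 7, 8, 9, 11, 12}
(((((Y Δ X) Δ Z) ∪ Z)ᶜ ∪ Z)ᶜ ∪ Z)ᶜ = {3, 4, 10, 13, 14, 15, 16}
Z ∩ Y = {5}
(((((Y Δ X) Δ Z) ∪ Z)ᶜ ∪ Z)ᶜ ∪ Z)ᶜ ∩ (Z ∩ Y) = {}
|(((((Y Δ X) Δ Z) ∪ Z)ᶜ ∪ Z)ᶜ ∪ Z)ᶜ ∩ (Z ∩ Y)| = 0

0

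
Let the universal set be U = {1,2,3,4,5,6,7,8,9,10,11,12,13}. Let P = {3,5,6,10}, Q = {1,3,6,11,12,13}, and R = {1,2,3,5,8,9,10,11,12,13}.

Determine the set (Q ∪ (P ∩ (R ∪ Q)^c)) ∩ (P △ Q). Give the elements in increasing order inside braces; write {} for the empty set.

{1,11,12,13}

R ∪ Q = {1,2,3,5,6,8,9,10,11,12,13}
(R ∪ Q)^c = {4,7}
P ∩ (R ∪ Q)^c = {}
Q ∪ (P ∩ (R ∪ Q)^c) = {1,3,6,11,12,13}
P △ Q = {1,5,10,11,12,13}
(Q ∪ (P ∩ (R ∪ Q)^c)) ∩ (P △ Q) = {1,11,12,13}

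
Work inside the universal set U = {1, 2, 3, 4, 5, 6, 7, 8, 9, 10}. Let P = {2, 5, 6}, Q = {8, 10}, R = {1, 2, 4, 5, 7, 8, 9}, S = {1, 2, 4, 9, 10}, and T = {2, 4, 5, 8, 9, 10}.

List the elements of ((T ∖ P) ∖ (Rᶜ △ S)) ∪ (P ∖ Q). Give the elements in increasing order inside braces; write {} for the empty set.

{2, 5, 6, 8, 10}

T ∖ P = {4, 8, 9, 10}
Rᶜ = {3, 6, 10}
Rᶜ △ S = {1, 2, 3, 4, 6, 9}
(T ∖ P) ∖ (Rᶜ △ S) = {8, 10}
P ∖ Q = {2, 5, 6}
((T ∖ P) ∖ (Rᶜ △ S)) ∪ (P ∖ Q) = {2, 5, 6, 8, 10}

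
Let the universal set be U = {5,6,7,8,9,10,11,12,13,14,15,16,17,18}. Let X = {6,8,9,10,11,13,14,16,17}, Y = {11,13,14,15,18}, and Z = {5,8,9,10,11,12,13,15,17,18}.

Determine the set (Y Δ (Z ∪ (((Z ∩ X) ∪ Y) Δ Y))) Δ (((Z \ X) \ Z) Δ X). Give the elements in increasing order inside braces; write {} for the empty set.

{5,6,11,12,13,16}

Z ∩ X = {8,9,10,11,13,17}
(Z ∩ X) ∪ Y = {8,9,10,11,13,14,15,17,18}
((Z ∩ X) ∪ Y) Δ Y = {8,9,10,17}
Z ∪ (((Z ∩ X) ∪ Y) Δ Y) = {5,8,9,10,11,12,13,15,17,18}
Y Δ (Z ∪ (((Z ∩ X) ∪ Y) Δ Y)) = {5,8,9,10,12,14,17}
Z \ X = {5,12,15,18}
(Z \ X) \ Z = {}
((Z \ X) \ Z) Δ X = {6,8,9,10,11,13,14,16,17}
(Y Δ (Z ∪ (((Z ∩ X) ∪ Y) Δ Y))) Δ (((Z \ X) \ Z) Δ X) = {5,6,11,12,13,16}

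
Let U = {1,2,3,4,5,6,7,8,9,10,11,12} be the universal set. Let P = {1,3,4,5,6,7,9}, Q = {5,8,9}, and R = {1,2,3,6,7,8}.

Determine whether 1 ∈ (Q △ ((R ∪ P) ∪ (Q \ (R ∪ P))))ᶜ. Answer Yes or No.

No

1 ∈ R and 1 ∈ P, so 1 ∈ R ∪ P
1 ∈ R and 1 ∈ P, so 1 ∈ R ∪ P
1 ∉ Q and 1 ∈ (R ∪ P), so 1 ∉ Q \ (R ∪ P)
1 ∈ (R ∪ P) and 1 ∉ (Q \ (R ∪ P)), so 1 ∈ (R ∪ P) ∪ (Q \ (R ∪ P))
1 ∉ Q and 1 ∈ ((R ∪ P) ∪ (Q \ (R ∪ P))), so 1 ∈ Q △ ((R ∪ P) ∪ (Q \ (R ∪ P)))
1 ∉ (Q △ ((R ∪ P) ∪ (Q \ (R ∪ P))))ᶜ since 1 ∈ (Q △ ((R ∪ P) ∪ (Q \ (R ∪ P))))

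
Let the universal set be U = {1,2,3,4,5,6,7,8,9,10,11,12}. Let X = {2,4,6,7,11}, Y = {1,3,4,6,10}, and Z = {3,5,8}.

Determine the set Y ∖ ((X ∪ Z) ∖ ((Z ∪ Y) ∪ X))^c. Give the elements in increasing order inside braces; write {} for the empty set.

{}

X ∪ Z = {2,3,4,5,6,7,8,11}
Z ∪ Y = {1,3,4,5,6,8,10}
(Z ∪ Y) ∪ X = {1,2,3,4,5,6,7,8,10,11}
(X ∪ Z) ∖ ((Z ∪ Y) ∪ X) = {}
((X ∪ Z) ∖ ((Z ∪ Y) ∪ X))^c = {1,2,3,4,5,6,7,8,9,10,11,12}
Y ∖ ((X ∪ Z) ∖ ((Z ∪ Y) ∪ X))^c = {}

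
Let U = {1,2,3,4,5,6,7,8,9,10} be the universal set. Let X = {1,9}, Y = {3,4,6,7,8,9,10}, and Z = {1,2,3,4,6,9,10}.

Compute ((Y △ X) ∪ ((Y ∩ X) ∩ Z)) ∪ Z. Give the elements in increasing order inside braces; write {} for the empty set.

Y △ X = {1,3,4,6,7,8,10}
Y ∩ X = {9}
(Y ∩ X) ∩ Z = {9}
(Y △ X) ∪ ((Y ∩ X) ∩ Z) = {1,3,4,6,7,8,9,10}
((Y △ X) ∪ ((Y ∩ X) ∩ Z)) ∪ Z = {1,2,3,4,6,7,8,9,10}

{1,2,3,4,6,7,8,9,10}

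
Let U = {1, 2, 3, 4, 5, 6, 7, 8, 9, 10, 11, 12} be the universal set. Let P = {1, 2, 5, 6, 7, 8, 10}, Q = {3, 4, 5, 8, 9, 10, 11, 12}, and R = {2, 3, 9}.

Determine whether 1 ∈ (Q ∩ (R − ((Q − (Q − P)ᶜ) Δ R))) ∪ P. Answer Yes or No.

1 ∉ Q and 1 ∈ P, so 1 ∉ Q − P
1 ∈ (Q − P)ᶜ since 1 ∉ (Q − P)
1 ∉ Q and 1 ∈ (Q − P)ᶜ, so 1 ∉ Q − (Q − P)ᶜ
1 ∉ (Q − (Q − P)ᶜ) and 1 ∉ R, so 1 ∉ (Q − (Q − P)ᶜ) Δ R
1 ∉ R and 1 ∉ ((Q − (Q − P)ᶜ) Δ R), so 1 ∉ R − ((Q − (Q − P)ᶜ) Δ R)
1 ∉ Q and 1 ∉ (R − ((Q − (Q − P)ᶜ) Δ R)), so 1 ∉ Q ∩ (R − ((Q − (Q − P)ᶜ) Δ R))
1 ∉ (Q ∩ (R − ((Q − (Q − P)ᶜ) Δ R))) and 1 ∈ P, so 1 ∈ (Q ∩ (R − ((Q − (Q − P)ᶜ) Δ R))) ∪ P

Yes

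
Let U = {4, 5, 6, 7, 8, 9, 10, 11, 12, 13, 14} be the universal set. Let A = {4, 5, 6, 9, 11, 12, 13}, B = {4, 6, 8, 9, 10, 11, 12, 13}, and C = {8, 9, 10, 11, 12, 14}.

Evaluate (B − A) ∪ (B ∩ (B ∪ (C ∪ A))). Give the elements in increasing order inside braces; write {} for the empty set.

{4, 6, 8, 9, 10, 11, 12, 13}

B − A = {8, 10}
C ∪ A = {4, 5, 6, 8, 9, 10, 11, 12, 13, 14}
B ∪ (C ∪ A) = {4, 5, 6, 8, 9, 10, 11, 12, 13, 14}
B ∩ (B ∪ (C ∪ A)) = {4, 6, 8, 9, 10, 11, 12, 13}
(B − A) ∪ (B ∩ (B ∪ (C ∪ A))) = {4, 6, 8, 9, 10, 11, 12, 13}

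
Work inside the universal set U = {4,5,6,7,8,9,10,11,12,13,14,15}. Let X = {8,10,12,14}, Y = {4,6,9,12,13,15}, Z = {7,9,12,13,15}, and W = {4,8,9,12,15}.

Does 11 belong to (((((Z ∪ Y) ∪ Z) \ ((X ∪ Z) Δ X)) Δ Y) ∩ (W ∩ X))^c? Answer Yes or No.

11 ∉ Z and 11 ∉ Y, so 11 ∉ Z ∪ Y
11 ∉ (Z ∪ Y) and 11 ∉ Z, so 11 ∉ (Z ∪ Y) ∪ Z
11 ∉ X and 11 ∉ Z, so 11 ∉ X ∪ Z
11 ∉ (X ∪ Z) and 11 ∉ X, so 11 ∉ (X ∪ Z) Δ X
11 ∉ ((Z ∪ Y) ∪ Z) and 11 ∉ ((X ∪ Z) Δ X), so 11 ∉ ((Z ∪ Y) ∪ Z) \ ((X ∪ Z) Δ X)
11 ∉ (((Z ∪ Y) ∪ Z) \ ((X ∪ Z) Δ X)) and 11 ∉ Y, so 11 ∉ (((Z ∪ Y) ∪ Z) \ ((X ∪ Z) Δ X)) Δ Y
11 ∉ W and 11 ∉ X, so 11 ∉ W ∩ X
11 ∉ ((((Z ∪ Y) ∪ Z) \ ((X ∪ Z) Δ X)) Δ Y) and 11 ∉ (W ∩ X), so 11 ∉ ((((Z ∪ Y) ∪ Z) \ ((X ∪ Z) Δ X)) Δ Y) ∩ (W ∩ X)
11 ∈ (((((Z ∪ Y) ∪ Z) \ ((X ∪ Z) Δ X)) Δ Y) ∩ (W ∩ X))^c since 11 ∉ (((((Z ∪ Y) ∪ Z) \ ((X ∪ Z) Δ X)) Δ Y) ∩ (W ∩ X))

Yes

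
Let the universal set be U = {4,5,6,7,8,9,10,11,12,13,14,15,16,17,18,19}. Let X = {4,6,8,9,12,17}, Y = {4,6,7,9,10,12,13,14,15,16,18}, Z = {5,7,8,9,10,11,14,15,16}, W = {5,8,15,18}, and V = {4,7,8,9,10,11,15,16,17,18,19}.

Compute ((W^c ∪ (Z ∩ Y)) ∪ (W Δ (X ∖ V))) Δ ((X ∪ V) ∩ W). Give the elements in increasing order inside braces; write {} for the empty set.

W^c = {4,6,7,9,10,11,12,13,14,16,17,19}
Z ∩ Y = {7,9,10,14,15,16}
W^c ∪ (Z ∩ Y) = {4,6,7,9,10,11,12,13,14,15,16,17,19}
X ∖ V = {6,12}
W Δ (X ∖ V) = {5,6,8,12,15,18}
(W^c ∪ (Z ∩ Y)) ∪ (W Δ (X ∖ V)) = {4,5,6,7,8,9,10,11,12,13,14,15,16,17,18,19}
X ∪ V = {4,6,7,8,9,10,11,12,15,16,17,18,19}
(X ∪ V) ∩ W = {8,15,18}
((W^c ∪ (Z ∩ Y)) ∪ (W Δ (X ∖ V))) Δ ((X ∪ V) ∩ W) = {4,5,6,7,9,10,11,12,13,14,16,17,19}

{4,5,6,7,9,10,11,12,13,14,16,17,19}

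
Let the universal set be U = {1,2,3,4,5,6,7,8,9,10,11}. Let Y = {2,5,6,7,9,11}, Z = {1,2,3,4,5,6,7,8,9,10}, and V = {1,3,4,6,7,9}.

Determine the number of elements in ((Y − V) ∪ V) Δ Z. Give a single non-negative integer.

3

Y − V = {2,5,11}
(Y − V) ∪ V = {1,2,3,4,5,6,7,9,11}
((Y − V) ∪ V) Δ Z = {8,10,11}
|((Y − V) ∪ V) Δ Z| = 3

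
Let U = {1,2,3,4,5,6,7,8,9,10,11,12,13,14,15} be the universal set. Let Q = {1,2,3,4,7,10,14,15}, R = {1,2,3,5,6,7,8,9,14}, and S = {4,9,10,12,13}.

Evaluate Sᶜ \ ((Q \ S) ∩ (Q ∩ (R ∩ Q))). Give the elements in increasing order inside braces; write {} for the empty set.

Sᶜ = {1,2,3,5,6,7,8,11,14,15}
Q \ S = {1,2,3,7,14,15}
R ∩ Q = {1,2,3,7,14}
Q ∩ (R ∩ Q) = {1,2,3,7,14}
(Q \ S) ∩ (Q ∩ (R ∩ Q)) = {1,2,3,7,14}
Sᶜ \ ((Q \ S) ∩ (Q ∩ (R ∩ Q))) = {5,6,8,11,15}

{5,6,8,11,15}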